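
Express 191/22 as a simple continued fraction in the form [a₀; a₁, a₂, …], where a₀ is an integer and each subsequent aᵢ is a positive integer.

[8; 1, 2, 7]

Apply division with remainder until the remainder is 0:
⌊191/22⌋ = 8, remainder 15
⌊22/15⌋ = 1, remainder 7
⌊15/7⌋ = 2, remainder 1
⌊7/1⌋ = 7, remainder 0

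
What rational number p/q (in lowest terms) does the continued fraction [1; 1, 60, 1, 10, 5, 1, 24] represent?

204374/103019

a_0 = 1: 1/1
a_1 = 1: 2/1
a_2 = 60: 121/61
a_3 = 1: 123/62
a_4 = 10: 1351/681
a_5 = 5: 6878/3467
a_6 = 1: 8229/4148
a_7 = 24: 204374/103019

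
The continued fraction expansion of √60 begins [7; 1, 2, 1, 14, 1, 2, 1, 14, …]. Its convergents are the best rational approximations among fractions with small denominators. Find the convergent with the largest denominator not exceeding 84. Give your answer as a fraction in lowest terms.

488/63

List convergents until the denominator exceeds the bound:
a_0 = 7: 7/1  (≤ bound)
a_1 = 1: 8/1  (≤ bound)
a_2 = 2: 23/3  (≤ bound)
a_3 = 1: 31/4  (≤ bound)
a_4 = 14: 457/59  (≤ bound)
a_5 = 1: 488/63  (≤ bound)
a_6 = 2: 1433/185  (> 84, stop)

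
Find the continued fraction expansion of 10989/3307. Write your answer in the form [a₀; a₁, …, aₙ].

10989 ÷ 3307 → quotient 3, remainder 1068
3307 ÷ 1068 → quotient 3, remainder 103
1068 ÷ 103 → quotient 10, remainder 38
103 ÷ 38 → quotient 2, remainder 27
38 ÷ 27 → quotient 1, remainder 11
27 ÷ 11 → quotient 2, remainder 5
11 ÷ 5 → quotient 2, remainder 1
5 ÷ 1 → quotient 5, remainder 0

[3; 3, 10, 2, 1, 2, 2, 5]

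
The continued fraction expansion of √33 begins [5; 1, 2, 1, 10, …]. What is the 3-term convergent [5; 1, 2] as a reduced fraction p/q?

Start with 2.
1 + 1/(2/1) = 1 + 1/2 = 3/2
5 + 1/(3/2) = 5 + 2/3 = 17/3

17/3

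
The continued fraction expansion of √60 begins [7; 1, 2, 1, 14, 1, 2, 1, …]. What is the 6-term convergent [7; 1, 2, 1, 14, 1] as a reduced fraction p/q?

488/63

Start with 1.
14 + 1/(1/1) = 14 + 1/1 = 15/1
1 + 1/(15/1) = 1 + 1/15 = 16/15
2 + 1/(16/15) = 2 + 15/16 = 47/16
1 + 1/(47/16) = 1 + 16/47 = 63/47
7 + 1/(63/47) = 7 + 47/63 = 488/63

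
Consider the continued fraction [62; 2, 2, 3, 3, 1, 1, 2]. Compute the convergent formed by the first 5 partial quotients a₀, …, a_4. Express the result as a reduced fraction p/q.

Use the convergent recurrence hₖ = aₖ·hₖ₋₁ + hₖ₋₂ (and likewise for the denominators kₖ):
a_0 = 62: 62/1
a_1 = 2: 125/2
a_2 = 2: 312/5
a_3 = 3: 1061/17
a_4 = 3: 3495/56

3495/56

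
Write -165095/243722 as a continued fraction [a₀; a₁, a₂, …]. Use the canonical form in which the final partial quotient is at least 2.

[-1; 3, 10, 36, 7, 2, 14]

Run the Euclidean algorithm, recording each quotient:
-165095 = -1·243722 + 78627, so a_0 = -1
243722 = 3·78627 + 7841, so a_1 = 3
78627 = 10·7841 + 217, so a_2 = 10
7841 = 36·217 + 29, so a_3 = 36
217 = 7·29 + 14, so a_4 = 7
29 = 2·14 + 1, so a_5 = 2
14 = 14·1 + 0, so a_6 = 14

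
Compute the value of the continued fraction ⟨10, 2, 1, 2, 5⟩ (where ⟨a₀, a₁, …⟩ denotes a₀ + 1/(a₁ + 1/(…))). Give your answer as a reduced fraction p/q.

Start with 5.
2 + 1/(5/1) = 2 + 1/5 = 11/5
1 + 1/(11/5) = 1 + 5/11 = 16/11
2 + 1/(16/11) = 2 + 11/16 = 43/16
10 + 1/(43/16) = 10 + 16/43 = 446/43

446/43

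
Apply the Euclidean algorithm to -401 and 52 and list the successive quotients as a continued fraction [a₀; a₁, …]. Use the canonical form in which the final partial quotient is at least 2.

Run the Euclidean algorithm, recording each quotient:
-401 = -8·52 + 15, so a_0 = -8
52 = 3·15 + 7, so a_1 = 3
15 = 2·7 + 1, so a_2 = 2
7 = 7·1 + 0, so a_3 = 7

[-8; 3, 2, 7]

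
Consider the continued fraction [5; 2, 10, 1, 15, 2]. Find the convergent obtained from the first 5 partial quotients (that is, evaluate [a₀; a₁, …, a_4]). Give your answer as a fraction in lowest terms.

2005/366

Collapse the nested fraction from the inside out:
Start with 15.
1 + 1/(15/1) = 1 + 1/15 = 16/15
10 + 1/(16/15) = 10 + 15/16 = 175/16
2 + 1/(175/16) = 2 + 16/175 = 366/175
5 + 1/(366/175) = 5 + 175/366 = 2005/366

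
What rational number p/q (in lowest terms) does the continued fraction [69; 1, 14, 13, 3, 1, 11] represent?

Starting at the tail and folding back:
Start with 11.
1 + 1/(11/1) = 1 + 1/11 = 12/11
3 + 1/(12/11) = 3 + 11/12 = 47/12
13 + 1/(47/12) = 13 + 12/47 = 623/47
14 + 1/(623/47) = 14 + 47/623 = 8769/623
1 + 1/(8769/623) = 1 + 623/8769 = 9392/8769
69 + 1/(9392/8769) = 69 + 8769/9392 = 656817/9392

656817/9392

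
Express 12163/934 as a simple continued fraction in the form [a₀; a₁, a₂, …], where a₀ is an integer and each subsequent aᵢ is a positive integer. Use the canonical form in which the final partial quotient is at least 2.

12163 ÷ 934 → quotient 13, remainder 21
934 ÷ 21 → quotient 44, remainder 10
21 ÷ 10 → quotient 2, remainder 1
10 ÷ 1 → quotient 10, remainder 0

[13; 44, 2, 10]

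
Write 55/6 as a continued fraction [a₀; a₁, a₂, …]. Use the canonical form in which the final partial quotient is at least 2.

[9; 6]

55 ÷ 6 → quotient 9, remainder 1
6 ÷ 1 → quotient 6, remainder 0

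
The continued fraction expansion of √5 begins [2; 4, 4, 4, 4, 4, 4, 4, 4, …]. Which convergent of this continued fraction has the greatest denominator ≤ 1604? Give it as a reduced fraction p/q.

List convergents until the denominator exceeds the bound:
a_0 = 2: 2/1  (≤ bound)
a_1 = 4: 9/4  (≤ bound)
a_2 = 4: 38/17  (≤ bound)
a_3 = 4: 161/72  (≤ bound)
a_4 = 4: 682/305  (≤ bound)
a_5 = 4: 2889/1292  (≤ bound)
a_6 = 4: 12238/5473  (> 1604, stop)

2889/1292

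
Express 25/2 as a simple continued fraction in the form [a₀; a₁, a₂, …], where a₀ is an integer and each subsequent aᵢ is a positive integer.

25 = 12·2 + 1, so a_0 = 12
2 = 2·1 + 0, so a_1 = 2

[12; 2]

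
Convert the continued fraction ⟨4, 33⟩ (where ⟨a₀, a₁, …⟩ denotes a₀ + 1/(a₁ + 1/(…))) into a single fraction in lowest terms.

133/33

a_0 = 4: 4/1
a_1 = 33: 133/33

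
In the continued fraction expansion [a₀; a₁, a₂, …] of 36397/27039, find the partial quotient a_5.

36397 = 1·27039 + 9358, so a_0 = 1
27039 = 2·9358 + 8323, so a_1 = 2
9358 = 1·8323 + 1035, so a_2 = 1
8323 = 8·1035 + 43, so a_3 = 8
1035 = 24·43 + 3, so a_4 = 24
43 = 14·3 + 1, so a_5 = 14

14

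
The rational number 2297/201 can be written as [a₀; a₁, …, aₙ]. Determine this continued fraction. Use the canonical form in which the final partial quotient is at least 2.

[11; 2, 2, 1, 28]

⌊2297/201⌋ = 11, remainder 86
⌊201/86⌋ = 2, remainder 29
⌊86/29⌋ = 2, remainder 28
⌊29/28⌋ = 1, remainder 1
⌊28/1⌋ = 28, remainder 0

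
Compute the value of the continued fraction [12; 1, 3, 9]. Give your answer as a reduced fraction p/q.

472/37

Start with 9.
3 + 1/(9/1) = 3 + 1/9 = 28/9
1 + 1/(28/9) = 1 + 9/28 = 37/28
12 + 1/(37/28) = 12 + 28/37 = 472/37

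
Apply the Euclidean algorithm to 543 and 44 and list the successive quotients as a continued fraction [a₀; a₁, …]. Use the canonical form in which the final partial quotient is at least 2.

Run the Euclidean algorithm, recording each quotient:
⌊543/44⌋ = 12, remainder 15
⌊44/15⌋ = 2, remainder 14
⌊15/14⌋ = 1, remainder 1
⌊14/1⌋ = 14, remainder 0

[12; 2, 1, 14]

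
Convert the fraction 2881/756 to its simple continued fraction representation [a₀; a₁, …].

2881 = 3·756 + 613, so a_0 = 3
756 = 1·613 + 143, so a_1 = 1
613 = 4·143 + 41, so a_2 = 4
143 = 3·41 + 20, so a_3 = 3
41 = 2·20 + 1, so a_4 = 2
20 = 20·1 + 0, so a_5 = 20

[3; 1, 4, 3, 2, 20]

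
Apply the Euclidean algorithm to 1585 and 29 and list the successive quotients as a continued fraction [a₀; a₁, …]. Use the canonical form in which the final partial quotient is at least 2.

[54; 1, 1, 1, 9]

1585 ÷ 29 → quotient 54, remainder 19
29 ÷ 19 → quotient 1, remainder 10
19 ÷ 10 → quotient 1, remainder 9
10 ÷ 9 → quotient 1, remainder 1
9 ÷ 1 → quotient 9, remainder 0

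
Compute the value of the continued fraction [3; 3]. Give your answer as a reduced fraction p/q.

a_0 = 3: 3/1
a_1 = 3: 10/3

10/3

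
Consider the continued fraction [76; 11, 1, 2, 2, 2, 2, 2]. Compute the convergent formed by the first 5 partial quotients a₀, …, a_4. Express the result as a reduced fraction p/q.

6239/82

Use the convergent recurrence hₖ = aₖ·hₖ₋₁ + hₖ₋₂ (and likewise for the denominators kₖ):
a_0 = 76: 76/1
a_1 = 11: 837/11
a_2 = 1: 913/12
a_3 = 2: 2663/35
a_4 = 2: 6239/82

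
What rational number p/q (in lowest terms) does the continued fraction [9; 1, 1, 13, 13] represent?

3360/353

a_0 = 9: 9/1
a_1 = 1: 10/1
a_2 = 1: 19/2
a_3 = 13: 257/27
a_4 = 13: 3360/353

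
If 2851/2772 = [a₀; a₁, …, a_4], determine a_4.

2

2851 = 1·2772 + 79, so a_0 = 1
2772 = 35·79 + 7, so a_1 = 35
79 = 11·7 + 2, so a_2 = 11
7 = 3·2 + 1, so a_3 = 3
2 = 2·1 + 0, so a_4 = 2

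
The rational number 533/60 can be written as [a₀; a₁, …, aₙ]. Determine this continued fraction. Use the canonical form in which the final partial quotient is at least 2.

[8; 1, 7, 1, 1, 3]

533 ÷ 60 → quotient 8, remainder 53
60 ÷ 53 → quotient 1, remainder 7
53 ÷ 7 → quotient 7, remainder 4
7 ÷ 4 → quotient 1, remainder 3
4 ÷ 3 → quotient 1, remainder 1
3 ÷ 1 → quotient 3, remainder 0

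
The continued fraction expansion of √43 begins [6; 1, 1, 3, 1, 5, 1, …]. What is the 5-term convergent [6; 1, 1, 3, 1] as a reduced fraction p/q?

59/9

a_0 = 6: 6/1
a_1 = 1: 7/1
a_2 = 1: 13/2
a_3 = 3: 46/7
a_4 = 1: 59/9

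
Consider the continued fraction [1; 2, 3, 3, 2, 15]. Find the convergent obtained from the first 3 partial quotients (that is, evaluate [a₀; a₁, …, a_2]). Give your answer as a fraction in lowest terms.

Compute successive convergents:
a_0 = 1: 1/1
a_1 = 2: 3/2
a_2 = 3: 10/7

10/7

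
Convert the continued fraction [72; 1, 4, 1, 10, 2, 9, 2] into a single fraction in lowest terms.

Build up convergents one term at a time:
a_0 = 72: 72/1
a_1 = 1: 73/1
a_2 = 4: 364/5
a_3 = 1: 437/6
a_4 = 10: 4734/65
a_5 = 2: 9905/136
a_6 = 9: 93879/1289
a_7 = 2: 197663/2714

197663/2714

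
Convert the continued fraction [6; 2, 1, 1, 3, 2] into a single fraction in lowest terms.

a_0 = 6: 6/1
a_1 = 2: 13/2
a_2 = 1: 19/3
a_3 = 1: 32/5
a_4 = 3: 115/18
a_5 = 2: 262/41

262/41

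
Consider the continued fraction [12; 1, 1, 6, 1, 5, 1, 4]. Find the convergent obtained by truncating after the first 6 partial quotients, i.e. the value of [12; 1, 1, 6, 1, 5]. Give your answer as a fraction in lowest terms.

1103/88

Use the convergent recurrence hₖ = aₖ·hₖ₋₁ + hₖ₋₂ (and likewise for the denominators kₖ):
a_0 = 12: 12/1
a_1 = 1: 13/1
a_2 = 1: 25/2
a_3 = 6: 163/13
a_4 = 1: 188/15
a_5 = 5: 1103/88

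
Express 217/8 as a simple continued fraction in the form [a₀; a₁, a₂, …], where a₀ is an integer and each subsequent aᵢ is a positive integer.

[27; 8]

217 = 27·8 + 1, so a_0 = 27
8 = 8·1 + 0, so a_1 = 8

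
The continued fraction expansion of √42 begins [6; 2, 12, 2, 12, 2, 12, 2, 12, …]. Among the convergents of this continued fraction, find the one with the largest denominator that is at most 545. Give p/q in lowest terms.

337/52

a_0 = 6: 6/1  (≤ bound)
a_1 = 2: 13/2  (≤ bound)
a_2 = 12: 162/25  (≤ bound)
a_3 = 2: 337/52  (≤ bound)
a_4 = 12: 4206/649  (> 545, stop)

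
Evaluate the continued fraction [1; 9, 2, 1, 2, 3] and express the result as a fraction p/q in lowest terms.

Starting at the tail and folding back:
Start with 3.
2 + 1/(3/1) = 2 + 1/3 = 7/3
1 + 1/(7/3) = 1 + 3/7 = 10/7
2 + 1/(10/7) = 2 + 7/10 = 27/10
9 + 1/(27/10) = 9 + 10/27 = 253/27
1 + 1/(253/27) = 1 + 27/253 = 280/253

280/253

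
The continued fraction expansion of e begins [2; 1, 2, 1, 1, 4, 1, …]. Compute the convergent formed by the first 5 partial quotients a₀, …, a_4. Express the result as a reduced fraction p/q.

a_0 = 2: 2/1
a_1 = 1: 3/1
a_2 = 2: 8/3
a_3 = 1: 11/4
a_4 = 1: 19/7

19/7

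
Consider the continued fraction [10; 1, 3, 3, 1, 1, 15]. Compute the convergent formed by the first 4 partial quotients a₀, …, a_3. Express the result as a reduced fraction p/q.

140/13

Start with 3.
3 + 1/(3/1) = 3 + 1/3 = 10/3
1 + 1/(10/3) = 1 + 3/10 = 13/10
10 + 1/(13/10) = 10 + 10/13 = 140/13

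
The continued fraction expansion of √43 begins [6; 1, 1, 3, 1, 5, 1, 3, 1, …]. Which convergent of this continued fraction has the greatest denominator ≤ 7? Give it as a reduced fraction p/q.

46/7

List convergents until the denominator exceeds the bound:
a_0 = 6: 6/1  (≤ bound)
a_1 = 1: 7/1  (≤ bound)
a_2 = 1: 13/2  (≤ bound)
a_3 = 3: 46/7  (≤ bound)
a_4 = 1: 59/9  (> 7, stop)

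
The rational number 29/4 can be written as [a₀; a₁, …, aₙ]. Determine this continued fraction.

[7; 4]

29 ÷ 4 → quotient 7, remainder 1
4 ÷ 1 → quotient 4, remainder 0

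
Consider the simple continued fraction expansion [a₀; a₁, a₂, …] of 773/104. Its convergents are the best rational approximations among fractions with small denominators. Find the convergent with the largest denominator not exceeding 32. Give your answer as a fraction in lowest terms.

List convergents until the denominator exceeds the bound:
a_0 = 7: 7/1  (≤ bound)
a_1 = 2: 15/2  (≤ bound)
a_2 = 3: 52/7  (≤ bound)
a_3 = 4: 223/30  (≤ bound)
a_4 = 1: 275/37  (> 32, stop)

223/30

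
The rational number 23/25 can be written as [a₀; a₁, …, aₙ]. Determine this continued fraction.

⌊23/25⌋ = 0, remainder 23
⌊25/23⌋ = 1, remainder 2
⌊23/2⌋ = 11, remainder 1
⌊2/1⌋ = 2, remainder 0

[0; 1, 11, 2]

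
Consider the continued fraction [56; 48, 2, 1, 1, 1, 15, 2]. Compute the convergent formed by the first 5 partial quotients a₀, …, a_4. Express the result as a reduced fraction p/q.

Start with 1.
1 + 1/(1/1) = 1 + 1/1 = 2/1
2 + 1/(2/1) = 2 + 1/2 = 5/2
48 + 1/(5/2) = 48 + 2/5 = 242/5
56 + 1/(242/5) = 56 + 5/242 = 13557/242

13557/242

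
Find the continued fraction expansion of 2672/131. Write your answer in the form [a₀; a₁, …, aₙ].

Run the Euclidean algorithm, recording each quotient:
2672 ÷ 131 → quotient 20, remainder 52
131 ÷ 52 → quotient 2, remainder 27
52 ÷ 27 → quotient 1, remainder 25
27 ÷ 25 → quotient 1, remainder 2
25 ÷ 2 → quotient 12, remainder 1
2 ÷ 1 → quotient 2, remainder 0

[20; 2, 1, 1, 12, 2]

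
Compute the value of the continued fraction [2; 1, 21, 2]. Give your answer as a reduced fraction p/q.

133/45

Use the convergent recurrence hₖ = aₖ·hₖ₋₁ + hₖ₋₂ (and likewise for the denominators kₖ):
a_0 = 2: 2/1
a_1 = 1: 3/1
a_2 = 21: 65/22
a_3 = 2: 133/45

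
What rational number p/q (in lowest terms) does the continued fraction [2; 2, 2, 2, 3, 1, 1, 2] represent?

Work from the innermost term outward:
Start with 2.
1 + 1/(2/1) = 1 + 1/2 = 3/2
1 + 1/(3/2) = 1 + 2/3 = 5/3
3 + 1/(5/3) = 3 + 3/5 = 18/5
2 + 1/(18/5) = 2 + 5/18 = 41/18
2 + 1/(41/18) = 2 + 18/41 = 100/41
2 + 1/(100/41) = 2 + 41/100 = 241/100
2 + 1/(241/100) = 2 + 100/241 = 582/241

582/241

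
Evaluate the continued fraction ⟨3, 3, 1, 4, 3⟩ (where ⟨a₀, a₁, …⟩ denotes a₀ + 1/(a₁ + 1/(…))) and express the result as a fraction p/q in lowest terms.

199/61

Start with 3.
4 + 1/(3/1) = 4 + 1/3 = 13/3
1 + 1/(13/3) = 1 + 3/13 = 16/13
3 + 1/(16/13) = 3 + 13/16 = 61/16
3 + 1/(61/16) = 3 + 16/61 = 199/61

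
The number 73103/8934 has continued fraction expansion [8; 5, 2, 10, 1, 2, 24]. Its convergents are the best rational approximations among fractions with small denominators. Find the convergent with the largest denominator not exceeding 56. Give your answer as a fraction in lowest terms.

a_0 = 8: 8/1  (≤ bound)
a_1 = 5: 41/5  (≤ bound)
a_2 = 2: 90/11  (≤ bound)
a_3 = 10: 941/115  (> 56, stop)

90/11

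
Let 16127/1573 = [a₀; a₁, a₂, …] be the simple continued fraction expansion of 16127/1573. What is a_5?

⌊16127/1573⌋ = 10, remainder 397
⌊1573/397⌋ = 3, remainder 382
⌊397/382⌋ = 1, remainder 15
⌊382/15⌋ = 25, remainder 7
⌊15/7⌋ = 2, remainder 1
⌊7/1⌋ = 7, remainder 0

7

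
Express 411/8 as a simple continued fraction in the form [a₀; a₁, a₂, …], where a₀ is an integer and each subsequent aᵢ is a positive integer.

[51; 2, 1, 2]

Apply division with remainder until the remainder is 0:
411 ÷ 8 → quotient 51, remainder 3
8 ÷ 3 → quotient 2, remainder 2
3 ÷ 2 → quotient 1, remainder 1
2 ÷ 1 → quotient 2, remainder 0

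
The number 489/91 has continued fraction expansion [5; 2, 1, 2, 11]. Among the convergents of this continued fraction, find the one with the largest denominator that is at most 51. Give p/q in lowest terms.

43/8

List convergents until the denominator exceeds the bound:
a_0 = 5: 5/1  (≤ bound)
a_1 = 2: 11/2  (≤ bound)
a_2 = 1: 16/3  (≤ bound)
a_3 = 2: 43/8  (≤ bound)
a_4 = 11: 489/91  (> 51, stop)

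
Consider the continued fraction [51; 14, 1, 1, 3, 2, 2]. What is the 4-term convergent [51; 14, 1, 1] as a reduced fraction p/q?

1481/29

Start with 1.
1 + 1/(1/1) = 1 + 1/1 = 2/1
14 + 1/(2/1) = 14 + 1/2 = 29/2
51 + 1/(29/2) = 51 + 2/29 = 1481/29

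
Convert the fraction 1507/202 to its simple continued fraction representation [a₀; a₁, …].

1507 = 7·202 + 93, so a_0 = 7
202 = 2·93 + 16, so a_1 = 2
93 = 5·16 + 13, so a_2 = 5
16 = 1·13 + 3, so a_3 = 1
13 = 4·3 + 1, so a_4 = 4
3 = 3·1 + 0, so a_5 = 3

[7; 2, 5, 1, 4, 3]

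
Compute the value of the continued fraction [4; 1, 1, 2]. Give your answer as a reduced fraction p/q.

23/5

a_0 = 4: 4/1
a_1 = 1: 5/1
a_2 = 1: 9/2
a_3 = 2: 23/5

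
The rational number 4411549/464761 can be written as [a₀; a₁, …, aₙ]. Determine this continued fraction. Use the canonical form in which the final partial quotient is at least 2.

4411549 ÷ 464761 → quotient 9, remainder 228700
464761 ÷ 228700 → quotient 2, remainder 7361
228700 ÷ 7361 → quotient 31, remainder 509
7361 ÷ 509 → quotient 14, remainder 235
509 ÷ 235 → quotient 2, remainder 39
235 ÷ 39 → quotient 6, remainder 1
39 ÷ 1 → quotient 39, remainder 0

[9; 2, 31, 14, 2, 6, 39]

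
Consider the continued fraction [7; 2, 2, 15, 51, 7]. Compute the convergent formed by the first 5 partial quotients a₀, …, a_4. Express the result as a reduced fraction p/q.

Starting at the tail and folding back:
Start with 51.
15 + 1/(51/1) = 15 + 1/51 = 766/51
2 + 1/(766/51) = 2 + 51/766 = 1583/766
2 + 1/(1583/766) = 2 + 766/1583 = 3932/1583
7 + 1/(3932/1583) = 7 + 1583/3932 = 29107/3932

29107/3932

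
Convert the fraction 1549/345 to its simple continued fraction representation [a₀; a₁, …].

[4; 2, 24, 7]

Apply division with remainder until the remainder is 0:
1549 ÷ 345 → quotient 4, remainder 169
345 ÷ 169 → quotient 2, remainder 7
169 ÷ 7 → quotient 24, remainder 1
7 ÷ 1 → quotient 7, remainder 0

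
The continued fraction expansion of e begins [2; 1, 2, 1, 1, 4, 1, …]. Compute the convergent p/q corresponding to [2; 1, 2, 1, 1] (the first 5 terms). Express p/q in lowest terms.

19/7

Start with 1.
1 + 1/(1/1) = 1 + 1/1 = 2/1
2 + 1/(2/1) = 2 + 1/2 = 5/2
1 + 1/(5/2) = 1 + 2/5 = 7/5
2 + 1/(7/5) = 2 + 5/7 = 19/7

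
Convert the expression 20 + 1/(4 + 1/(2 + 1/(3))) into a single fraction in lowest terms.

Start with 3.
2 + 1/(3/1) = 2 + 1/3 = 7/3
4 + 1/(7/3) = 4 + 3/7 = 31/7
20 + 1/(31/7) = 20 + 7/31 = 627/31

627/31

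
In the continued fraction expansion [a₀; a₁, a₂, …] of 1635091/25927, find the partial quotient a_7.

2

Repeatedly divide and take the remainder:
1635091 ÷ 25927 → quotient 63, remainder 1690
25927 ÷ 1690 → quotient 15, remainder 577
1690 ÷ 577 → quotient 2, remainder 536
577 ÷ 536 → quotient 1, remainder 41
536 ÷ 41 → quotient 13, remainder 3
41 ÷ 3 → quotient 13, remainder 2
3 ÷ 2 → quotient 1, remainder 1
2 ÷ 1 → quotient 2, remainder 0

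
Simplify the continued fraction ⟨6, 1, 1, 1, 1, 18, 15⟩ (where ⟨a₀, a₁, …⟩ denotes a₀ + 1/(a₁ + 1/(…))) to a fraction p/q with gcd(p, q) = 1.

Collapse the nested fraction from the inside out:
Start with 15.
18 + 1/(15/1) = 18 + 1/15 = 271/15
1 + 1/(271/15) = 1 + 15/271 = 286/271
1 + 1/(286/271) = 1 + 271/286 = 557/286
1 + 1/(557/286) = 1 + 286/557 = 843/557
1 + 1/(843/557) = 1 + 557/843 = 1400/843
6 + 1/(1400/843) = 6 + 843/1400 = 9243/1400

9243/1400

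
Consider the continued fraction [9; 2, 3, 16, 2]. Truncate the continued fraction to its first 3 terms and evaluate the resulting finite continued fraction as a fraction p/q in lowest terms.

Start with 3.
2 + 1/(3/1) = 2 + 1/3 = 7/3
9 + 1/(7/3) = 9 + 3/7 = 66/7

66/7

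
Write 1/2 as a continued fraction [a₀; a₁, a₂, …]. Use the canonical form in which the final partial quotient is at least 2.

1 = 0·2 + 1, so a_0 = 0
2 = 2·1 + 0, so a_1 = 2

[0; 2]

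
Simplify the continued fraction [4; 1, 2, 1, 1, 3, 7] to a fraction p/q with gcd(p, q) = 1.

859/182

Work from the innermost term outward:
Start with 7.
3 + 1/(7/1) = 3 + 1/7 = 22/7
1 + 1/(22/7) = 1 + 7/22 = 29/22
1 + 1/(29/22) = 1 + 22/29 = 51/29
2 + 1/(51/29) = 2 + 29/51 = 131/51
1 + 1/(131/51) = 1 + 51/131 = 182/131
4 + 1/(182/131) = 4 + 131/182 = 859/182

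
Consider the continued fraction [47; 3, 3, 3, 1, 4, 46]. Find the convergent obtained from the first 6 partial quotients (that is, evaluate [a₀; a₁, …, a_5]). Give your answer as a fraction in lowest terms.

9697/205

a_0 = 47: 47/1
a_1 = 3: 142/3
a_2 = 3: 473/10
a_3 = 3: 1561/33
a_4 = 1: 2034/43
a_5 = 4: 9697/205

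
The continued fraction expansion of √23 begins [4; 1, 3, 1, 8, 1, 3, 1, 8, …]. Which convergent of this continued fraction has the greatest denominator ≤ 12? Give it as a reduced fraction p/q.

24/5

a_0 = 4: 4/1  (≤ bound)
a_1 = 1: 5/1  (≤ bound)
a_2 = 3: 19/4  (≤ bound)
a_3 = 1: 24/5  (≤ bound)
a_4 = 8: 211/44  (> 12, stop)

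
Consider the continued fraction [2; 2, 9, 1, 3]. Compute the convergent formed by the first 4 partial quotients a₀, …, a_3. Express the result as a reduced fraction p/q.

a_0 = 2: 2/1
a_1 = 2: 5/2
a_2 = 9: 47/19
a_3 = 1: 52/21

52/21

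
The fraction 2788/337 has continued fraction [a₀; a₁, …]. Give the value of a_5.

30

2788 = 8·337 + 92, so a_0 = 8
337 = 3·92 + 61, so a_1 = 3
92 = 1·61 + 31, so a_2 = 1
61 = 1·31 + 30, so a_3 = 1
31 = 1·30 + 1, so a_4 = 1
30 = 30·1 + 0, so a_5 = 30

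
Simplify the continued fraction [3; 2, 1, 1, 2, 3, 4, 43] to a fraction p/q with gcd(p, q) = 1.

a_0 = 3: 3/1
a_1 = 2: 7/2
a_2 = 1: 10/3
a_3 = 1: 17/5
a_4 = 2: 44/13
a_5 = 3: 149/44
a_6 = 4: 640/189
a_7 = 43: 27669/8171

27669/8171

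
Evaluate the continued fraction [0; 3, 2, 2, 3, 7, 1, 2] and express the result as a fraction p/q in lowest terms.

406/1385

Start with 2.
1 + 1/(2/1) = 1 + 1/2 = 3/2
7 + 1/(3/2) = 7 + 2/3 = 23/3
3 + 1/(23/3) = 3 + 3/23 = 72/23
2 + 1/(72/23) = 2 + 23/72 = 167/72
2 + 1/(167/72) = 2 + 72/167 = 406/167
3 + 1/(406/167) = 3 + 167/406 = 1385/406
0 + 1/(1385/406) = 0 + 406/1385 = 406/1385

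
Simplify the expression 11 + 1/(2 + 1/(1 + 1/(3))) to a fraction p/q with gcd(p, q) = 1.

125/11

Use the convergent recurrence hₖ = aₖ·hₖ₋₁ + hₖ₋₂ (and likewise for the denominators kₖ):
a_0 = 11: 11/1
a_1 = 2: 23/2
a_2 = 1: 34/3
a_3 = 3: 125/11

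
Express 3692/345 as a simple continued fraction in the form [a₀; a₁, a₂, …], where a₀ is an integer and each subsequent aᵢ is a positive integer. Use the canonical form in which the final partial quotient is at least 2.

[10; 1, 2, 2, 1, 6, 5]

3692 ÷ 345 → quotient 10, remainder 242
345 ÷ 242 → quotient 1, remainder 103
242 ÷ 103 → quotient 2, remainder 36
103 ÷ 36 → quotient 2, remainder 31
36 ÷ 31 → quotient 1, remainder 5
31 ÷ 5 → quotient 6, remainder 1
5 ÷ 1 → quotient 5, remainder 0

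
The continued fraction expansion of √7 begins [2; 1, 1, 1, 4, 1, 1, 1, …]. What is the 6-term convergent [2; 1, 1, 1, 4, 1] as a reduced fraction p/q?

45/17

Use the convergent recurrence hₖ = aₖ·hₖ₋₁ + hₖ₋₂ (and likewise for the denominators kₖ):
a_0 = 2: 2/1
a_1 = 1: 3/1
a_2 = 1: 5/2
a_3 = 1: 8/3
a_4 = 4: 37/14
a_5 = 1: 45/17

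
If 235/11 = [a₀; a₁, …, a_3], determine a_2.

⌊235/11⌋ = 21, remainder 4
⌊11/4⌋ = 2, remainder 3
⌊4/3⌋ = 1, remainder 1

1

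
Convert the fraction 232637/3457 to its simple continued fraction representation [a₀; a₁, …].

Run the Euclidean algorithm, recording each quotient:
232637 ÷ 3457 → quotient 67, remainder 1018
3457 ÷ 1018 → quotient 3, remainder 403
1018 ÷ 403 → quotient 2, remainder 212
403 ÷ 212 → quotient 1, remainder 191
212 ÷ 191 → quotient 1, remainder 21
191 ÷ 21 → quotient 9, remainder 2
21 ÷ 2 → quotient 10, remainder 1
2 ÷ 1 → quotient 2, remainder 0

[67; 3, 2, 1, 1, 9, 10, 2]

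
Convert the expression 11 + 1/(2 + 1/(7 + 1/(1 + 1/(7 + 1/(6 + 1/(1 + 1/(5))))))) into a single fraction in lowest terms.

64187/5596

Start with 5.
1 + 1/(5/1) = 1 + 1/5 = 6/5
6 + 1/(6/5) = 6 + 5/6 = 41/6
7 + 1/(41/6) = 7 + 6/41 = 293/41
1 + 1/(293/41) = 1 + 41/293 = 334/293
7 + 1/(334/293) = 7 + 293/334 = 2631/334
2 + 1/(2631/334) = 2 + 334/2631 = 5596/2631
11 + 1/(5596/2631) = 11 + 2631/5596 = 64187/5596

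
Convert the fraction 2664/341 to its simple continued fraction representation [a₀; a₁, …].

2664 = 7·341 + 277, so a_0 = 7
341 = 1·277 + 64, so a_1 = 1
277 = 4·64 + 21, so a_2 = 4
64 = 3·21 + 1, so a_3 = 3
21 = 21·1 + 0, so a_4 = 21

[7; 1, 4, 3, 21]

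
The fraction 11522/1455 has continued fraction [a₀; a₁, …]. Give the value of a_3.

Apply division with remainder until the remainder is 0:
⌊11522/1455⌋ = 7, remainder 1337
⌊1455/1337⌋ = 1, remainder 118
⌊1337/118⌋ = 11, remainder 39
⌊118/39⌋ = 3, remainder 1

3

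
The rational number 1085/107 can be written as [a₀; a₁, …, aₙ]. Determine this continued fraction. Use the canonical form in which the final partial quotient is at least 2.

⌊1085/107⌋ = 10, remainder 15
⌊107/15⌋ = 7, remainder 2
⌊15/2⌋ = 7, remainder 1
⌊2/1⌋ = 2, remainder 0

[10; 7, 7, 2]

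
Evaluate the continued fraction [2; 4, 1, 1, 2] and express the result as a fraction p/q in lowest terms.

51/23

a_0 = 2: 2/1
a_1 = 4: 9/4
a_2 = 1: 11/5
a_3 = 1: 20/9
a_4 = 2: 51/23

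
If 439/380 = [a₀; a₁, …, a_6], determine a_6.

439 ÷ 380 → quotient 1, remainder 59
380 ÷ 59 → quotient 6, remainder 26
59 ÷ 26 → quotient 2, remainder 7
26 ÷ 7 → quotient 3, remainder 5
7 ÷ 5 → quotient 1, remainder 2
5 ÷ 2 → quotient 2, remainder 1
2 ÷ 1 → quotient 2, remainder 0

2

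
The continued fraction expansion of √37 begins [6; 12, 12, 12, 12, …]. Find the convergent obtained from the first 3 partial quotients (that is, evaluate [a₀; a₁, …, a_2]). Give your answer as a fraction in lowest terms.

a_0 = 6: 6/1
a_1 = 12: 73/12
a_2 = 12: 882/145

882/145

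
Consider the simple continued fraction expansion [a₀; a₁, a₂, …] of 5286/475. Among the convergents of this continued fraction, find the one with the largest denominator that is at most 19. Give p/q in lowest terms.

a_0 = 11: 11/1  (≤ bound)
a_1 = 7: 78/7  (≤ bound)
a_2 = 1: 89/8  (≤ bound)
a_3 = 3: 345/31  (> 19, stop)

89/8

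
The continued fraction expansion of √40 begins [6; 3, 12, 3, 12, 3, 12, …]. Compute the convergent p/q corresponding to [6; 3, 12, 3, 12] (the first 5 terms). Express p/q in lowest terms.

Work from the innermost term outward:
Start with 12.
3 + 1/(12/1) = 3 + 1/12 = 37/12
12 + 1/(37/12) = 12 + 12/37 = 456/37
3 + 1/(456/37) = 3 + 37/456 = 1405/456
6 + 1/(1405/456) = 6 + 456/1405 = 8886/1405

8886/1405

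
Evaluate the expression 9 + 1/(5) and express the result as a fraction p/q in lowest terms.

46/5

Work from the innermost term outward:
Start with 5.
9 + 1/(5/1) = 9 + 1/5 = 46/5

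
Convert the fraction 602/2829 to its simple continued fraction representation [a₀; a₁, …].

[0; 4, 1, 2, 3, 14, 1, 3]

⌊602/2829⌋ = 0, remainder 602
⌊2829/602⌋ = 4, remainder 421
⌊602/421⌋ = 1, remainder 181
⌊421/181⌋ = 2, remainder 59
⌊181/59⌋ = 3, remainder 4
⌊59/4⌋ = 14, remainder 3
⌊4/3⌋ = 1, remainder 1
⌊3/1⌋ = 3, remainder 0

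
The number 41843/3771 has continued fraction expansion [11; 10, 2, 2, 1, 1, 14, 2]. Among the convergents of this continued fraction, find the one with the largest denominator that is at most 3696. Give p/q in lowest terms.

a_0 = 11: 11/1  (≤ bound)
a_1 = 10: 111/10  (≤ bound)
a_2 = 2: 233/21  (≤ bound)
a_3 = 2: 577/52  (≤ bound)
a_4 = 1: 810/73  (≤ bound)
a_5 = 1: 1387/125  (≤ bound)
a_6 = 14: 20228/1823  (≤ bound)
a_7 = 2: 41843/3771  (> 3696, stop)

20228/1823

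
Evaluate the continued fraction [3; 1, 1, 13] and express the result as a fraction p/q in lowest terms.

Use the convergent recurrence hₖ = aₖ·hₖ₋₁ + hₖ₋₂ (and likewise for the denominators kₖ):
a_0 = 3: 3/1
a_1 = 1: 4/1
a_2 = 1: 7/2
a_3 = 13: 95/27

95/27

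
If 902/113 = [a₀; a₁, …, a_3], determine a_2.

⌊902/113⌋ = 7, remainder 111
⌊113/111⌋ = 1, remainder 2
⌊111/2⌋ = 55, remainder 1

55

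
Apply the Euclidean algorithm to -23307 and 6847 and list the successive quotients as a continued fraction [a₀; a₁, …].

Repeatedly divide and take the remainder:
-23307 = -4·6847 + 4081, so a_0 = -4
6847 = 1·4081 + 2766, so a_1 = 1
4081 = 1·2766 + 1315, so a_2 = 1
2766 = 2·1315 + 136, so a_3 = 2
1315 = 9·136 + 91, so a_4 = 9
136 = 1·91 + 45, so a_5 = 1
91 = 2·45 + 1, so a_6 = 2
45 = 45·1 + 0, so a_7 = 45

[-4; 1, 1, 2, 9, 1, 2, 45]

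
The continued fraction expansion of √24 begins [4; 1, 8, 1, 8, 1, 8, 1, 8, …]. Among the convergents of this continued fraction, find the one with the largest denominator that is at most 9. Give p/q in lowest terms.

44/9

a_0 = 4: 4/1  (≤ bound)
a_1 = 1: 5/1  (≤ bound)
a_2 = 8: 44/9  (≤ bound)
a_3 = 1: 49/10  (> 9, stop)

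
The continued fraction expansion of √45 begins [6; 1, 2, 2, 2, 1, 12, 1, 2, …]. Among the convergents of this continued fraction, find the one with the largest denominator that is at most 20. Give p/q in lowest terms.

114/17

a_0 = 6: 6/1  (≤ bound)
a_1 = 1: 7/1  (≤ bound)
a_2 = 2: 20/3  (≤ bound)
a_3 = 2: 47/7  (≤ bound)
a_4 = 2: 114/17  (≤ bound)
a_5 = 1: 161/24  (> 20, stop)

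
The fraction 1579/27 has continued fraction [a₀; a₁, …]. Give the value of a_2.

13

Apply division with remainder until the remainder is 0:
⌊1579/27⌋ = 58, remainder 13
⌊27/13⌋ = 2, remainder 1
⌊13/1⌋ = 13, remainder 0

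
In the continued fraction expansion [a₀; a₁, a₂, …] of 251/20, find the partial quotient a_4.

2

Run the Euclidean algorithm, recording each quotient:
251 ÷ 20 → quotient 12, remainder 11
20 ÷ 11 → quotient 1, remainder 9
11 ÷ 9 → quotient 1, remainder 2
9 ÷ 2 → quotient 4, remainder 1
2 ÷ 1 → quotient 2, remainder 0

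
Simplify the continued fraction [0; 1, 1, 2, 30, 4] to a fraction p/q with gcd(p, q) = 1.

367/613

Start with 4.
30 + 1/(4/1) = 30 + 1/4 = 121/4
2 + 1/(121/4) = 2 + 4/121 = 246/121
1 + 1/(246/121) = 1 + 121/246 = 367/246
1 + 1/(367/246) = 1 + 246/367 = 613/367
0 + 1/(613/367) = 0 + 367/613 = 367/613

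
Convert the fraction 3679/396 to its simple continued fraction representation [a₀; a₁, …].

[9; 3, 2, 3, 1, 12]

⌊3679/396⌋ = 9, remainder 115
⌊396/115⌋ = 3, remainder 51
⌊115/51⌋ = 2, remainder 13
⌊51/13⌋ = 3, remainder 12
⌊13/12⌋ = 1, remainder 1
⌊12/1⌋ = 12, remainder 0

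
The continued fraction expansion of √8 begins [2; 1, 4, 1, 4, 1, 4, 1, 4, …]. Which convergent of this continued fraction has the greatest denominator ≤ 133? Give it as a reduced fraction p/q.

99/35

List convergents until the denominator exceeds the bound:
a_0 = 2: 2/1  (≤ bound)
a_1 = 1: 3/1  (≤ bound)
a_2 = 4: 14/5  (≤ bound)
a_3 = 1: 17/6  (≤ bound)
a_4 = 4: 82/29  (≤ bound)
a_5 = 1: 99/35  (≤ bound)
a_6 = 4: 478/169  (> 133, stop)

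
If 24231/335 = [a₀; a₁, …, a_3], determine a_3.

Run the Euclidean algorithm, recording each quotient:
24231 ÷ 335 → quotient 72, remainder 111
335 ÷ 111 → quotient 3, remainder 2
111 ÷ 2 → quotient 55, remainder 1
2 ÷ 1 → quotient 2, remainder 0

2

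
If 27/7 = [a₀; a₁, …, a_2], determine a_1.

1

Repeatedly divide and take the remainder:
27 ÷ 7 → quotient 3, remainder 6
7 ÷ 6 → quotient 1, remainder 1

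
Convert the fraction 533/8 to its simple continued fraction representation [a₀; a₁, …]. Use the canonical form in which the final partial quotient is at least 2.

533 ÷ 8 → quotient 66, remainder 5
8 ÷ 5 → quotient 1, remainder 3
5 ÷ 3 → quotient 1, remainder 2
3 ÷ 2 → quotient 1, remainder 1
2 ÷ 1 → quotient 2, remainder 0

[66; 1, 1, 1, 2]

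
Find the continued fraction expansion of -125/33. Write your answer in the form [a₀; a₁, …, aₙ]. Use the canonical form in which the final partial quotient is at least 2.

-125 = -4·33 + 7, so a_0 = -4
33 = 4·7 + 5, so a_1 = 4
7 = 1·5 + 2, so a_2 = 1
5 = 2·2 + 1, so a_3 = 2
2 = 2·1 + 0, so a_4 = 2

[-4; 4, 1, 2, 2]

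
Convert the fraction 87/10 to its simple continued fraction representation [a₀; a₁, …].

Run the Euclidean algorithm, recording each quotient:
87 ÷ 10 → quotient 8, remainder 7
10 ÷ 7 → quotient 1, remainder 3
7 ÷ 3 → quotient 2, remainder 1
3 ÷ 1 → quotient 3, remainder 0

[8; 1, 2, 3]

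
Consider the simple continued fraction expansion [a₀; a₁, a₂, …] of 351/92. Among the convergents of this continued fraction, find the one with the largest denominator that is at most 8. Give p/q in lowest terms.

List convergents until the denominator exceeds the bound:
a_0 = 3: 3/1  (≤ bound)
a_1 = 1: 4/1  (≤ bound)
a_2 = 4: 19/5  (≤ bound)
a_3 = 2: 42/11  (> 8, stop)

19/5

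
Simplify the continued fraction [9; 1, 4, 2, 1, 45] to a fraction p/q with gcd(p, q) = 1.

Collapse the nested fraction from the inside out:
Start with 45.
1 + 1/(45/1) = 1 + 1/45 = 46/45
2 + 1/(46/45) = 2 + 45/46 = 137/46
4 + 1/(137/46) = 4 + 46/137 = 594/137
1 + 1/(594/137) = 1 + 137/594 = 731/594
9 + 1/(731/594) = 9 + 594/731 = 7173/731

7173/731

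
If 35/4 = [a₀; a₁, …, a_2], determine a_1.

1

Repeatedly divide and take the remainder:
35 = 8·4 + 3, so a_0 = 8
4 = 1·3 + 1, so a_1 = 1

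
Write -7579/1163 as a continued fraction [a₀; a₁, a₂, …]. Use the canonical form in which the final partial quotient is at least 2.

[-7; 2, 14, 2, 2, 3, 2]

⌊-7579/1163⌋ = -7, remainder 562
⌊1163/562⌋ = 2, remainder 39
⌊562/39⌋ = 14, remainder 16
⌊39/16⌋ = 2, remainder 7
⌊16/7⌋ = 2, remainder 2
⌊7/2⌋ = 3, remainder 1
⌊2/1⌋ = 2, remainder 0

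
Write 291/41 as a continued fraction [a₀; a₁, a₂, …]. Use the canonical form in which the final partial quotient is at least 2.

[7; 10, 4]

291 ÷ 41 → quotient 7, remainder 4
41 ÷ 4 → quotient 10, remainder 1
4 ÷ 1 → quotient 4, remainder 0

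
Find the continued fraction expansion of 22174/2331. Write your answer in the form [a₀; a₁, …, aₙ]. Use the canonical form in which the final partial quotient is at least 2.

[9; 1, 1, 19, 3, 1, 14]

⌊22174/2331⌋ = 9, remainder 1195
⌊2331/1195⌋ = 1, remainder 1136
⌊1195/1136⌋ = 1, remainder 59
⌊1136/59⌋ = 19, remainder 15
⌊59/15⌋ = 3, remainder 14
⌊15/14⌋ = 1, remainder 1
⌊14/1⌋ = 14, remainder 0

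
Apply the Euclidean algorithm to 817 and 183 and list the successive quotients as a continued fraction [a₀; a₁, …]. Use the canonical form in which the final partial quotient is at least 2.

⌊817/183⌋ = 4, remainder 85
⌊183/85⌋ = 2, remainder 13
⌊85/13⌋ = 6, remainder 7
⌊13/7⌋ = 1, remainder 6
⌊7/6⌋ = 1, remainder 1
⌊6/1⌋ = 6, remainder 0

[4; 2, 6, 1, 1, 6]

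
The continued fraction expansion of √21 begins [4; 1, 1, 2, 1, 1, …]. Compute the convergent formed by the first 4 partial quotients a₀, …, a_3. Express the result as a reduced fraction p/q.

Build up convergents one term at a time:
a_0 = 4: 4/1
a_1 = 1: 5/1
a_2 = 1: 9/2
a_3 = 2: 23/5

23/5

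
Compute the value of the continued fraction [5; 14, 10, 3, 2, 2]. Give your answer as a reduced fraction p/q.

12510/2467

Start with 2.
2 + 1/(2/1) = 2 + 1/2 = 5/2
3 + 1/(5/2) = 3 + 2/5 = 17/5
10 + 1/(17/5) = 10 + 5/17 = 175/17
14 + 1/(175/17) = 14 + 17/175 = 2467/175
5 + 1/(2467/175) = 5 + 175/2467 = 12510/2467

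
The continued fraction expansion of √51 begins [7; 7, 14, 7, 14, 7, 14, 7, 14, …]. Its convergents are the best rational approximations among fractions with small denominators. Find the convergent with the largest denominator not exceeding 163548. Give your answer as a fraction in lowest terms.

499850/69993

List convergents until the denominator exceeds the bound:
a_0 = 7: 7/1  (≤ bound)
a_1 = 7: 50/7  (≤ bound)
a_2 = 14: 707/99  (≤ bound)
a_3 = 7: 4999/700  (≤ bound)
a_4 = 14: 70693/9899  (≤ bound)
a_5 = 7: 499850/69993  (≤ bound)
a_6 = 14: 7068593/989801  (> 163548, stop)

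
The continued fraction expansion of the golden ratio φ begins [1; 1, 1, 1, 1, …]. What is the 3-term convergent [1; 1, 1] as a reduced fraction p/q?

Start with 1.
1 + 1/(1/1) = 1 + 1/1 = 2/1
1 + 1/(2/1) = 1 + 1/2 = 3/2

3/2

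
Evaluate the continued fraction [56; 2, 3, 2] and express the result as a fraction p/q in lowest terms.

Start with 2.
3 + 1/(2/1) = 3 + 1/2 = 7/2
2 + 1/(7/2) = 2 + 2/7 = 16/7
56 + 1/(16/7) = 56 + 7/16 = 903/16

903/16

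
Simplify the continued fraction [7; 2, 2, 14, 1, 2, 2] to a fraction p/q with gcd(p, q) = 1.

3916/529

Compute successive convergents:
a_0 = 7: 7/1
a_1 = 2: 15/2
a_2 = 2: 37/5
a_3 = 14: 533/72
a_4 = 1: 570/77
a_5 = 2: 1673/226
a_6 = 2: 3916/529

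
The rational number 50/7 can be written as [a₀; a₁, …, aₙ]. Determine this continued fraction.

⌊50/7⌋ = 7, remainder 1
⌊7/1⌋ = 7, remainder 0

[7; 7]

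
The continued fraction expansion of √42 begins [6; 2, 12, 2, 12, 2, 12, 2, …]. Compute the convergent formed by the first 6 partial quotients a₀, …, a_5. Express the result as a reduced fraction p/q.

Build up convergents one term at a time:
a_0 = 6: 6/1
a_1 = 2: 13/2
a_2 = 12: 162/25
a_3 = 2: 337/52
a_4 = 12: 4206/649
a_5 = 2: 8749/1350

8749/1350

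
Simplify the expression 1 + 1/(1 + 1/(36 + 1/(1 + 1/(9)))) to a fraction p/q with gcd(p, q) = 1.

Build up convergents one term at a time:
a_0 = 1: 1/1
a_1 = 1: 2/1
a_2 = 36: 73/37
a_3 = 1: 75/38
a_4 = 9: 748/379

748/379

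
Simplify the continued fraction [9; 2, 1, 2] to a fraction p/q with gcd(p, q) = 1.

75/8

Compute successive convergents:
a_0 = 9: 9/1
a_1 = 2: 19/2
a_2 = 1: 28/3
a_3 = 2: 75/8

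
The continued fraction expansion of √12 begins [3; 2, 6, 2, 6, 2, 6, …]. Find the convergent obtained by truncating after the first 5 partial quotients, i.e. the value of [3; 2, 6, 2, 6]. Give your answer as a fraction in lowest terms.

627/181

Start with 6.
2 + 1/(6/1) = 2 + 1/6 = 13/6
6 + 1/(13/6) = 6 + 6/13 = 84/13
2 + 1/(84/13) = 2 + 13/84 = 181/84
3 + 1/(181/84) = 3 + 84/181 = 627/181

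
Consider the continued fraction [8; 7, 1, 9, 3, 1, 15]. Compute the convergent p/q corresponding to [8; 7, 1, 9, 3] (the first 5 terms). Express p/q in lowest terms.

1991/245

Start with 3.
9 + 1/(3/1) = 9 + 1/3 = 28/3
1 + 1/(28/3) = 1 + 3/28 = 31/28
7 + 1/(31/28) = 7 + 28/31 = 245/31
8 + 1/(245/31) = 8 + 31/245 = 1991/245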